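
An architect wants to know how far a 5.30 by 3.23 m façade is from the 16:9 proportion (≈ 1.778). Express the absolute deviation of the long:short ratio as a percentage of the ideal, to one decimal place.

Ratio = 5.30 / 3.23 ≈ 1.6409.
Ideal 16:9 ≈ 1.7778. |1.6409 − 1.7778| / 1.7778 ≈ 7.70% → 7.7%.

7.7%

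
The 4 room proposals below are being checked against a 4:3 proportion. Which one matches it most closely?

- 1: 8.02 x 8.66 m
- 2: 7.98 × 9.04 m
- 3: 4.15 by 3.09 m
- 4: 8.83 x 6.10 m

Target 4:3 ≈ 1.333.
1: 1.080 (Δ0.253)  2: 1.133 (Δ0.200)  3: 1.343 (Δ0.010)  4: 1.448 (Δ0.115)

3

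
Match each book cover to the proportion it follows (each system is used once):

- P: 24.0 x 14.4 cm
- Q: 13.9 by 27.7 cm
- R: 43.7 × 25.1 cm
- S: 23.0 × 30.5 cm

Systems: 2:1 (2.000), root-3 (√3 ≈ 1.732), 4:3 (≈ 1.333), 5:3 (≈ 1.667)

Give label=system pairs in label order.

Ratios: P ≈ 1.667; Q ≈ 1.993; R ≈ 1.741; S ≈ 1.326.
Targets: 2:1 ≈ 2.000; root-3 ≈ 1.732; 4:3 ≈ 1.333; 5:3 ≈ 1.667.

P=5:3, Q=2:1, R=root-3, S=4:3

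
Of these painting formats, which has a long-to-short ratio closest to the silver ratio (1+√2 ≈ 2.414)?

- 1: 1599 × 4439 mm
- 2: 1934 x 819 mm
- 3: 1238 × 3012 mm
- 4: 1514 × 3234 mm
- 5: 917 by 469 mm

3

Target silver ratio ≈ 2.414.
1: 2.776 (Δ0.362)  2: 2.361 (Δ0.053)  3: 2.433 (Δ0.019)  4: 2.136 (Δ0.278)  5: 1.955 (Δ0.459)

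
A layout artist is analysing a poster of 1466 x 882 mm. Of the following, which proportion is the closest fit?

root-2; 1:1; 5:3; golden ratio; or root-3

5:3

1466/882 ≈ 1.662. Nearest candidates are 5:3 (1.667, off by 0.005) and golden ratio (1.618, off by 0.044).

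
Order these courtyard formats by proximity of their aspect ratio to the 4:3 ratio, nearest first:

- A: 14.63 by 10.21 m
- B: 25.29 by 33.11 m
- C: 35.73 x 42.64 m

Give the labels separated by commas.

A: 14.63/10.21 ≈ 1.433 → |1.433 − 1.333| = 0.100
B: 33.11/25.29 ≈ 1.309 → |1.309 − 1.333| = 0.024
C: 42.64/35.73 ≈ 1.193 → |1.193 − 1.333| = 0.140

B, A, C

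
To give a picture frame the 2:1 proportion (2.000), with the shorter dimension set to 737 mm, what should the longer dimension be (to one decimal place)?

1474.0 mm

2:1 = 2.00000.
Longer side = 737 × 2.00000 ≈ 1474.000 → 1474.0 mm.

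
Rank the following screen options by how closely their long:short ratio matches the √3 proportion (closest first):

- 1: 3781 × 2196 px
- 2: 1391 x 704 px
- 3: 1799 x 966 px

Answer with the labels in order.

1, 3, 2

1: 3781/2196 ≈ 1.722 → |1.722 − 1.732| = 0.010
2: 1391/704 ≈ 1.976 → |1.976 − 1.732| = 0.244
3: 1799/966 ≈ 1.862 → |1.862 − 1.732| = 0.130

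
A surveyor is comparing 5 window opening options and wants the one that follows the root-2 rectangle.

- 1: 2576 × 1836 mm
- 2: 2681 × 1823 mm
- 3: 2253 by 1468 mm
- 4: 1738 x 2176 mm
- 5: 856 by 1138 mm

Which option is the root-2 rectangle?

1

Target root-2 ≈ 1.414.
1: 1.403 (Δ0.011)  2: 1.471 (Δ0.057)  3: 1.535 (Δ0.121)  4: 1.252 (Δ0.162)  5: 1.329 (Δ0.085)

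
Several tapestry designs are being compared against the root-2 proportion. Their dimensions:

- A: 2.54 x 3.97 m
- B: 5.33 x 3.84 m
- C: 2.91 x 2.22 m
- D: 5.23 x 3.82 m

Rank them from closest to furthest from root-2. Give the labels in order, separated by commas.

A: 3.97/2.54 ≈ 1.563 → |1.563 − 1.414| = 0.149
B: 5.33/3.84 ≈ 1.388 → |1.388 − 1.414| = 0.026
C: 2.91/2.22 ≈ 1.311 → |1.311 − 1.414| = 0.103
D: 5.23/3.82 ≈ 1.369 → |1.369 − 1.414| = 0.045

B, D, C, A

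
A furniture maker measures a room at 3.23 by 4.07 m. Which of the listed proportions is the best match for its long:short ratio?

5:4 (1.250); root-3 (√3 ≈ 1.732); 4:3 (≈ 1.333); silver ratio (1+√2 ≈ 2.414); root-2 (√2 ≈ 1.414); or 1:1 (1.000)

Ratio = 4.07 / 3.23 ≈ 1.260.
Distances: 5:4 1.250 (Δ 0.010); root-3 1.732 (Δ 0.472); 4:3 1.333 (Δ 0.073); silver ratio 2.414 (Δ 1.154); root-2 1.414 (Δ 0.154); 1:1 1.000 (Δ 0.260).

5:4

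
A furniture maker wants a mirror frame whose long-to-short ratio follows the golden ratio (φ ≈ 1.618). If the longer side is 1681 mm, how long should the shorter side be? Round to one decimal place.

1038.9 mm

golden ratio ≈ 1.61803.
Shorter side = 1681 ÷ 1.61803 ≈ 1038.918 → 1038.9 mm.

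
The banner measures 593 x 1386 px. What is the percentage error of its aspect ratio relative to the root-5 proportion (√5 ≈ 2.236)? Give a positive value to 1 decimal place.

Ratio = 1386 / 593 ≈ 2.3373.
Ideal root-5 ≈ 2.2361. |2.3373 − 2.2361| / 2.2361 ≈ 4.53% → 4.5%.

4.5%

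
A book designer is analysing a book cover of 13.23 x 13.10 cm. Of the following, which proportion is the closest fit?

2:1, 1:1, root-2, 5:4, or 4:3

1:1

13.23/13.10 ≈ 1.010. Nearest candidates are 1:1 (1.000, off by 0.010) and 5:4 (1.250, off by 0.240).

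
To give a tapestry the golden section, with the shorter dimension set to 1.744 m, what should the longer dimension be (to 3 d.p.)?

golden ratio ≈ 1.61803.
Longer side = 1.744 × 1.61803 ≈ 2.82184 → 2.822 m.

2.822 m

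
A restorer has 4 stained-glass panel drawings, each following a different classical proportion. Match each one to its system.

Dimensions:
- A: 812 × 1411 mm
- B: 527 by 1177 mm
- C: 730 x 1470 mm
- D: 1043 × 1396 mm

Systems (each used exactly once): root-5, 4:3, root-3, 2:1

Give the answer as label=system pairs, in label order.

A=root-3, B=root-5, C=2:1, D=4:3

Ratios: A ≈ 1.738; B ≈ 2.233; C ≈ 2.014; D ≈ 1.338.
Targets: root-5 ≈ 2.236; 4:3 ≈ 1.333; root-3 ≈ 1.732; 2:1 ≈ 2.000.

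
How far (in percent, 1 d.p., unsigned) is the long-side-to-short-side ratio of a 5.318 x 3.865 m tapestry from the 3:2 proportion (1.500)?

Ratio = 5.318 / 3.865 ≈ 1.3759.
Ideal 3:2 = 1.5000. |1.3759 − 1.5000| / 1.5000 ≈ 8.27% → 8.3%.

8.3%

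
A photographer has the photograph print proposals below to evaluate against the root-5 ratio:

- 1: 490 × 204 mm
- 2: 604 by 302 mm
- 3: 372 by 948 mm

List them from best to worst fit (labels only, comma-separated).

1, 2, 3

Ratios: 1 = 490 / 204 ≈ 2.402; 2 = 604 / 302 ≈ 2.000; 3 = 948 / 372 ≈ 2.548.
|Δ from 2.236|: 1 0.166; 2 0.236; 3 0.312.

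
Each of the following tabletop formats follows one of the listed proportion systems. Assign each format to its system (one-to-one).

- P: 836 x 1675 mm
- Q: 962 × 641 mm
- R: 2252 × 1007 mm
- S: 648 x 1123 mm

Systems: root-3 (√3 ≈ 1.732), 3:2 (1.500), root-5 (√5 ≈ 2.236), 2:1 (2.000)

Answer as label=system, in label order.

P=2:1, Q=3:2, R=root-5, S=root-3

P = 1675/836 ≈ 2.004 → 2:1 (2.000)
Q = 962/641 ≈ 1.501 → 3:2 (1.500)
R = 2252/1007 ≈ 2.236 → root-5 (2.236)
S = 1123/648 ≈ 1.733 → root-3 (1.732)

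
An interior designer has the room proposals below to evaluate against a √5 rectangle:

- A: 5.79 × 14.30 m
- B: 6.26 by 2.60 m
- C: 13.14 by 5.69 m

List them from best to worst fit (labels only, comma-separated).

A: 14.30/5.79 ≈ 2.470 → |2.470 − 2.236| = 0.234
B: 6.26/2.60 ≈ 2.408 → |2.408 − 2.236| = 0.172
C: 13.14/5.69 ≈ 2.309 → |2.309 − 2.236| = 0.073

C, B, A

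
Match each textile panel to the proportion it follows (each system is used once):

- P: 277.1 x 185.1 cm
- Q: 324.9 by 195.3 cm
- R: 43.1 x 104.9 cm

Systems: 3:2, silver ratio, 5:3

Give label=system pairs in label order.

P = 277.1/185.1 ≈ 1.497 → 3:2 (1.500)
Q = 324.9/195.3 ≈ 1.664 → 5:3 (1.667)
R = 104.9/43.1 ≈ 2.434 → silver ratio (2.414)

P=3:2, Q=5:3, R=silver ratio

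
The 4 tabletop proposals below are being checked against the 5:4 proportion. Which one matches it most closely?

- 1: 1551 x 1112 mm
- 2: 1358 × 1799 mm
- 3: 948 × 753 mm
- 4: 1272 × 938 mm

3

Ratios (long/short): 1 ≈ 1.395; 2 ≈ 1.325; 3 ≈ 1.259; 4 ≈ 1.356.
5:4 ≈ 1.250; option 3 is nearest (Δ 0.009).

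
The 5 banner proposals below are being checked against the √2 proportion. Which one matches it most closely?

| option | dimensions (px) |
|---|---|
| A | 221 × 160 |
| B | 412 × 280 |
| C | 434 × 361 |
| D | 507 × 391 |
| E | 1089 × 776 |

E

Target root-2 ≈ 1.414.
A: 1.381 (Δ0.033)  B: 1.471 (Δ0.057)  C: 1.202 (Δ0.212)  D: 1.297 (Δ0.117)  E: 1.403 (Δ0.011)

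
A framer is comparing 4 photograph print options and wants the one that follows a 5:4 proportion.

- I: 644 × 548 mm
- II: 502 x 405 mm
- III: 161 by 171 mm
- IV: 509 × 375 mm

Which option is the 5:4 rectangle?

Ratios (long/short): I ≈ 1.175; II ≈ 1.240; III ≈ 1.062; IV ≈ 1.357.
5:4 ≈ 1.250; option II is nearest (Δ 0.010).

II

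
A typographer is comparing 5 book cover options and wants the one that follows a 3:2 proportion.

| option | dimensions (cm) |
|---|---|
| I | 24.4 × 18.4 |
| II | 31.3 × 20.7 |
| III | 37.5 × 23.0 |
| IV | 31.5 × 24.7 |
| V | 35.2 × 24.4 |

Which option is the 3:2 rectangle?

Ratios (long/short): I ≈ 1.326; II ≈ 1.512; III ≈ 1.630; IV ≈ 1.275; V ≈ 1.443.
3:2 ≈ 1.500; option II is nearest (Δ 0.012).

II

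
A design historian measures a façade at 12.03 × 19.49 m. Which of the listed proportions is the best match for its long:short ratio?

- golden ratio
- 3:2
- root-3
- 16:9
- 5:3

golden ratio

19.49/12.03 ≈ 1.620. Nearest candidates are golden ratio (1.618, off by 0.002) and 5:3 (1.667, off by 0.047).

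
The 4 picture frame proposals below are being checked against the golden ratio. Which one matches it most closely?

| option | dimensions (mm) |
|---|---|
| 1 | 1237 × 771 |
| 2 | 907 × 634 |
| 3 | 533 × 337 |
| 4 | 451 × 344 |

Ratios (long/short): 1 ≈ 1.604; 2 ≈ 1.431; 3 ≈ 1.582; 4 ≈ 1.311.
golden ratio ≈ 1.618; option 1 is nearest (Δ 0.014).

1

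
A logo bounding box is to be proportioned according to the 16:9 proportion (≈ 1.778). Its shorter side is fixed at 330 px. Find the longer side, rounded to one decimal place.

586.7 px

16:9 ≈ 1.77778.
Longer side = 330 × 1.77778 ≈ 586.667 → 586.7 px.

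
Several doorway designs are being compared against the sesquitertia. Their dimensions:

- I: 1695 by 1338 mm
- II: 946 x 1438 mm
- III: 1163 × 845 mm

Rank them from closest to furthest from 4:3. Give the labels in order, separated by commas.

I: 1695/1338 ≈ 1.267 → |1.267 − 1.333| = 0.066
II: 1438/946 ≈ 1.520 → |1.520 − 1.333| = 0.187
III: 1163/845 ≈ 1.376 → |1.376 − 1.333| = 0.043

III, I, II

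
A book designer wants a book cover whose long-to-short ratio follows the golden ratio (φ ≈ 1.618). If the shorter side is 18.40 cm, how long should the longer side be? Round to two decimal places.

29.77 cm

golden ratio ≈ 1.61803.
Longer side = 18.40 × 1.61803 ≈ 29.7718 → 29.77 cm.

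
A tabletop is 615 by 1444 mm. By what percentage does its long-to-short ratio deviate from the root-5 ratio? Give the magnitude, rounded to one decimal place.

5.0%

Ratio = 1444 / 615 ≈ 2.3480.
Ideal root-5 ≈ 2.2361. |2.3480 − 2.2361| / 2.2361 ≈ 5.00% → 5.0%.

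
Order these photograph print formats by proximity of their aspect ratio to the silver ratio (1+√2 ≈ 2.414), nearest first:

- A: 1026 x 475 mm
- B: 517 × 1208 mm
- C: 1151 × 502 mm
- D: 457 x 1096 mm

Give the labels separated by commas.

A: 1026/475 ≈ 2.160 → |2.160 − 2.414| = 0.254
B: 1208/517 ≈ 2.337 → |2.337 − 2.414| = 0.077
C: 1151/502 ≈ 2.293 → |2.293 − 2.414| = 0.121
D: 1096/457 ≈ 2.398 → |2.398 − 2.414| = 0.016

D, B, C, A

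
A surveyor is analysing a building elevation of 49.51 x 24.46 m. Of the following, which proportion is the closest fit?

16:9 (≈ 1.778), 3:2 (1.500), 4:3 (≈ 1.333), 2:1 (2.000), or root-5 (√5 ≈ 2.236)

2:1

49.51/24.46 ≈ 2.024. Nearest candidates are 2:1 (2.000, off by 0.024) and root-5 (2.236, off by 0.212).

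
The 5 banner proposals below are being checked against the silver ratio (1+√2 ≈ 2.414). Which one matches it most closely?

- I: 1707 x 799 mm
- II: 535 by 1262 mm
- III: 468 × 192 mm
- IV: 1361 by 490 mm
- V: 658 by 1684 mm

III

Ratios (long/short): I ≈ 2.136; II ≈ 2.359; III ≈ 2.438; IV ≈ 2.778; V ≈ 2.559.
silver ratio ≈ 2.414; option III is nearest (Δ 0.024).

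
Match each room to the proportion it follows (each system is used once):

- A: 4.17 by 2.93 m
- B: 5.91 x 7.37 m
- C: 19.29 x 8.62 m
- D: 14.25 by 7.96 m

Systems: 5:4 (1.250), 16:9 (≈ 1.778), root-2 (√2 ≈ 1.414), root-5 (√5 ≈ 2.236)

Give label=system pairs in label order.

A=root-2, B=5:4, C=root-5, D=16:9

Ratios: A ≈ 1.423; B ≈ 1.247; C ≈ 2.238; D ≈ 1.790.
Targets: 5:4 ≈ 1.250; 16:9 ≈ 1.778; root-2 ≈ 1.414; root-5 ≈ 2.236.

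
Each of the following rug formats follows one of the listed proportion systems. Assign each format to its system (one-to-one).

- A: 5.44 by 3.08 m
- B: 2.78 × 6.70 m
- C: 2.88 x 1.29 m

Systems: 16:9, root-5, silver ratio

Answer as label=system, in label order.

A = 5.44/3.08 ≈ 1.766 → 16:9 (1.778)
B = 6.70/2.78 ≈ 2.410 → silver ratio (2.414)
C = 2.88/1.29 ≈ 2.233 → root-5 (2.236)

A=16:9, B=silver ratio, C=root-5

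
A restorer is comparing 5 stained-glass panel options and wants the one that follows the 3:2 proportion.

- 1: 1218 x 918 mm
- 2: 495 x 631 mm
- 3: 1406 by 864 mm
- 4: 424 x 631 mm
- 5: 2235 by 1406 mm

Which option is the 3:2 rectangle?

4

Ratios (long/short): 1 ≈ 1.327; 2 ≈ 1.275; 3 ≈ 1.627; 4 ≈ 1.488; 5 ≈ 1.590.
3:2 ≈ 1.500; option 4 is nearest (Δ 0.012).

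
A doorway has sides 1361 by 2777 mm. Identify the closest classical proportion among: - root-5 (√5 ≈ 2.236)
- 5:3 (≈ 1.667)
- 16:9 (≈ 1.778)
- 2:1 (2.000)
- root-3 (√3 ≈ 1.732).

2:1

Ratio = 2777 / 1361 ≈ 2.040.
Distances: root-5 2.236 (Δ 0.196); 5:3 1.667 (Δ 0.373); 16:9 1.778 (Δ 0.262); 2:1 2.000 (Δ 0.040); root-3 1.732 (Δ 0.308).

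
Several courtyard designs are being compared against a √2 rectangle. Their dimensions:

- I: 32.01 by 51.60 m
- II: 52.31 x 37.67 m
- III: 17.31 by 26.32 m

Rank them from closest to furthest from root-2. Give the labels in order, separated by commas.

II, III, I

Ratios: I = 51.60 / 32.01 ≈ 1.612; II = 52.31 / 37.67 ≈ 1.389; III = 26.32 / 17.31 ≈ 1.521.
|Δ from 1.414|: I 0.198; II 0.025; III 0.107.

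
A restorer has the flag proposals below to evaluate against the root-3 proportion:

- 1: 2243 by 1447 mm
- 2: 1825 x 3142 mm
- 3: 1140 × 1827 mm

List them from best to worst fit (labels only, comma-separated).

2, 3, 1

1: 2243/1447 ≈ 1.550 → |1.550 − 1.732| = 0.182
2: 3142/1825 ≈ 1.722 → |1.722 − 1.732| = 0.010
3: 1827/1140 ≈ 1.603 → |1.603 − 1.732| = 0.129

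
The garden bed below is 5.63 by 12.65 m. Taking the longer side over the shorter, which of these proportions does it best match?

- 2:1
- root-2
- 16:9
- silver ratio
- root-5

Ratio = 12.65 / 5.63 ≈ 2.247.
Distances: 2:1 2.000 (Δ 0.247); root-2 1.414 (Δ 0.833); 16:9 1.778 (Δ 0.469); silver ratio 2.414 (Δ 0.167); root-5 2.236 (Δ 0.011).

root-5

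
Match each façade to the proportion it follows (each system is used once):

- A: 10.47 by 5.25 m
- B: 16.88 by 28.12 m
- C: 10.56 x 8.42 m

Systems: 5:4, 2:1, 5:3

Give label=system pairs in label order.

A=2:1, B=5:3, C=5:4

Ratios: A ≈ 1.994; B ≈ 1.666; C ≈ 1.254.
Targets: 5:4 ≈ 1.250; 2:1 ≈ 2.000; 5:3 ≈ 1.667.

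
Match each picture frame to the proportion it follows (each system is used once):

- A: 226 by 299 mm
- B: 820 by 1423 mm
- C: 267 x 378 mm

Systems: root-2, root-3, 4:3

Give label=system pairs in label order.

A=4:3, B=root-3, C=root-2

A = 299/226 ≈ 1.323 → 4:3 (1.333)
B = 1423/820 ≈ 1.735 → root-3 (1.732)
C = 378/267 ≈ 1.416 → root-2 (1.414)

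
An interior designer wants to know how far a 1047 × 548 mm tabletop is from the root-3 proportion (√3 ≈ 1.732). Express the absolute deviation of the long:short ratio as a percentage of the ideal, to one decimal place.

Ratio = 1047 / 548 ≈ 1.9106.
Ideal root-3 ≈ 1.7321. |1.9106 − 1.7321| / 1.7321 ≈ 10.31% → 10.3%.

10.3%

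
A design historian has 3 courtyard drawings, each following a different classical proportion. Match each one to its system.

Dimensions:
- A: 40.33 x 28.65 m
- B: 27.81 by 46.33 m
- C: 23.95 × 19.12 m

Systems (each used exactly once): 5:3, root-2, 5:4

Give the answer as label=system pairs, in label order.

A = 40.33/28.65 ≈ 1.408 → root-2 (1.414)
B = 46.33/27.81 ≈ 1.666 → 5:3 (1.667)
C = 23.95/19.12 ≈ 1.253 → 5:4 (1.250)

A=root-2, B=5:3, C=5:4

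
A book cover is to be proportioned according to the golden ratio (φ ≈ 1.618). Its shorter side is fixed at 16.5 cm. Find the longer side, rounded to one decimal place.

26.7 cm

golden ratio ≈ 1.61803.
Longer side = 16.5 × 1.61803 ≈ 26.697 → 26.7 cm.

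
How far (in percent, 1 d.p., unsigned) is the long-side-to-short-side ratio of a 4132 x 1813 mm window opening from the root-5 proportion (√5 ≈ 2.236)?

Ratio = 4132 / 1813 ≈ 2.2791.
Ideal root-5 ≈ 2.2361. |2.2791 − 2.2361| / 2.2361 ≈ 1.92% → 1.9%.

1.9%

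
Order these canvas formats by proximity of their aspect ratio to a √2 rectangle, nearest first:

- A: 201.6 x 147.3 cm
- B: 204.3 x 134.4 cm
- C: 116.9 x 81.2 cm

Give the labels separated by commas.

C, A, B

A: 201.6/147.3 ≈ 1.369 → |1.369 − 1.414| = 0.045
B: 204.3/134.4 ≈ 1.520 → |1.520 − 1.414| = 0.106
C: 116.9/81.2 ≈ 1.440 → |1.440 − 1.414| = 0.026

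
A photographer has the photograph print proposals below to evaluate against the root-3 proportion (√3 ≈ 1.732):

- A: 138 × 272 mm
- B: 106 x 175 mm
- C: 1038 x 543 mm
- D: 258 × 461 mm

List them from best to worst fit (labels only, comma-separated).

A: 272/138 ≈ 1.971 → |1.971 − 1.732| = 0.239
B: 175/106 ≈ 1.651 → |1.651 − 1.732| = 0.081
C: 1038/543 ≈ 1.912 → |1.912 − 1.732| = 0.180
D: 461/258 ≈ 1.787 → |1.787 − 1.732| = 0.055

D, B, C, A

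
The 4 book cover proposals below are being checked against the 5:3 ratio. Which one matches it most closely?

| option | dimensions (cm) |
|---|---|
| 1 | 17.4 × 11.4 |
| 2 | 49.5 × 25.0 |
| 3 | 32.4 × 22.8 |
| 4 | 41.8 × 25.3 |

4

Target 5:3 ≈ 1.667.
1: 1.526 (Δ0.141)  2: 1.980 (Δ0.313)  3: 1.421 (Δ0.246)  4: 1.652 (Δ0.015)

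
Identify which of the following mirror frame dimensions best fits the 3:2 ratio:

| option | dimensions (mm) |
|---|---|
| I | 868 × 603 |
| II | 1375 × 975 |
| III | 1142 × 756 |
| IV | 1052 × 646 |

III

Ratios (long/short): I ≈ 1.439; II ≈ 1.410; III ≈ 1.511; IV ≈ 1.628.
3:2 ≈ 1.500; option III is nearest (Δ 0.011).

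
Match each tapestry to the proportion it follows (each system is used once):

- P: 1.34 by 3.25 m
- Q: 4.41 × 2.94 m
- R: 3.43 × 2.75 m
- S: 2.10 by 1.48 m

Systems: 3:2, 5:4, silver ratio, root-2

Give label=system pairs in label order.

P=silver ratio, Q=3:2, R=5:4, S=root-2

P = 3.25/1.34 ≈ 2.425 → silver ratio (2.414)
Q = 4.41/2.94 ≈ 1.500 → 3:2 (1.500)
R = 3.43/2.75 ≈ 1.247 → 5:4 (1.250)
S = 2.10/1.48 ≈ 1.419 → root-2 (1.414)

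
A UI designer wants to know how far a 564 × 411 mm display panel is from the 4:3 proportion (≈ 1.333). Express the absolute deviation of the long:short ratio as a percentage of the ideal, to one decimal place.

2.9%

Ratio = 564 / 411 ≈ 1.3723.
Ideal 4:3 ≈ 1.3333. |1.3723 − 1.3333| / 1.3333 ≈ 2.93% → 2.9%.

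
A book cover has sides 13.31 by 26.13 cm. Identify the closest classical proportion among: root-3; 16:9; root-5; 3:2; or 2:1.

2:1

Ratio = 26.13 / 13.31 ≈ 1.963.
Distances: root-3 1.732 (Δ 0.231); 16:9 1.778 (Δ 0.185); root-5 2.236 (Δ 0.273); 3:2 1.500 (Δ 0.463); 2:1 2.000 (Δ 0.037).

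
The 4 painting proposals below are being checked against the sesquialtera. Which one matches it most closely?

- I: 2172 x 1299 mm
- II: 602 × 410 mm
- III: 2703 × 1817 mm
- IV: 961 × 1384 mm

Ratios (long/short): I ≈ 1.672; II ≈ 1.468; III ≈ 1.488; IV ≈ 1.440.
3:2 ≈ 1.500; option III is nearest (Δ 0.012).

III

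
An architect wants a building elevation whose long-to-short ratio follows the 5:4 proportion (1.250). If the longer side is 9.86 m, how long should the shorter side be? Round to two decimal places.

7.89 m

5:4 = 1.25000.
Shorter side = 9.86 ÷ 1.25000 ≈ 7.8880 → 7.89 m.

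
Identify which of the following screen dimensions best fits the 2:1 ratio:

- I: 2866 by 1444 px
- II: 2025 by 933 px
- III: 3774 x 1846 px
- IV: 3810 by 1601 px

I

Ratios (long/short): I ≈ 1.985; II ≈ 2.170; III ≈ 2.044; IV ≈ 2.380.
2:1 ≈ 2.000; option I is nearest (Δ 0.015).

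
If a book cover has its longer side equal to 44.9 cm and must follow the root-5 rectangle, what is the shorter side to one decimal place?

root-5 ≈ 2.23607.
Shorter side = 44.9 ÷ 2.23607 ≈ 20.080 → 20.1 cm.

20.1 cm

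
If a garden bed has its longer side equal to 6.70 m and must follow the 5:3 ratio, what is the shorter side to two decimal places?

5:3 ≈ 1.66667.
Shorter side = 6.70 ÷ 1.66667 ≈ 4.0200 → 4.02 m.

4.02 m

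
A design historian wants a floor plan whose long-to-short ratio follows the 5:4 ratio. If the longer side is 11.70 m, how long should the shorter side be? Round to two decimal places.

5:4 = 1.25000.
Shorter side = 11.70 ÷ 1.25000 ≈ 9.3600 → 9.36 m.

9.36 m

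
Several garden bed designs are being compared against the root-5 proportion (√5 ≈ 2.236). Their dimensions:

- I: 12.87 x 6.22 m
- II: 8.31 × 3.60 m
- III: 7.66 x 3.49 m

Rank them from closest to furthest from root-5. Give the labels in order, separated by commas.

III, II, I

I: 12.87/6.22 ≈ 2.069 → |2.069 − 2.236| = 0.167
II: 8.31/3.60 ≈ 2.308 → |2.308 − 2.236| = 0.072
III: 7.66/3.49 ≈ 2.195 → |2.195 − 2.236| = 0.041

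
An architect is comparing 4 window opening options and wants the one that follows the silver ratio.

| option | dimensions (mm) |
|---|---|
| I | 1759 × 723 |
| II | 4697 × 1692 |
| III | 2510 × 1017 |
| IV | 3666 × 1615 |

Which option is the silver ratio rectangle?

I

Target silver ratio ≈ 2.414.
I: 2.433 (Δ0.019)  II: 2.776 (Δ0.362)  III: 2.468 (Δ0.054)  IV: 2.270 (Δ0.144)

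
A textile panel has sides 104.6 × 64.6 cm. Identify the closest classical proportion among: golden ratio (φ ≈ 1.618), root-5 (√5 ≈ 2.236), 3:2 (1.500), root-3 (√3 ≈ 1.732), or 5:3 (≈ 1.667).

golden ratio

104.6/64.6 ≈ 1.619. Nearest candidates are golden ratio (1.618, off by 0.001) and 5:3 (1.667, off by 0.048).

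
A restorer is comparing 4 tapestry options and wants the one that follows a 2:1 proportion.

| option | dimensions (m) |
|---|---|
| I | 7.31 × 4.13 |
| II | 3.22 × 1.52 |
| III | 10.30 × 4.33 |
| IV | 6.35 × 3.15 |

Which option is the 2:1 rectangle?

IV

Ratios (long/short): I ≈ 1.770; II ≈ 2.118; III ≈ 2.379; IV ≈ 2.016.
2:1 ≈ 2.000; option IV is nearest (Δ 0.016).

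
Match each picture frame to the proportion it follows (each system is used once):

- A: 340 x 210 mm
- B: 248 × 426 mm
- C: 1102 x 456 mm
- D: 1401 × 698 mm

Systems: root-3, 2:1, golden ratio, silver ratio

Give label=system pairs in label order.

A = 340/210 ≈ 1.619 → golden ratio (1.618)
B = 426/248 ≈ 1.718 → root-3 (1.732)
C = 1102/456 ≈ 2.417 → silver ratio (2.414)
D = 1401/698 ≈ 2.007 → 2:1 (2.000)

A=golden ratio, B=root-3, C=silver ratio, D=2:1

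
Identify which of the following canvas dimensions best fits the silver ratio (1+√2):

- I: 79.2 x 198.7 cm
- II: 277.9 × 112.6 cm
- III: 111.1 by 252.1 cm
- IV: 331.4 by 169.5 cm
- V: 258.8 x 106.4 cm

Target silver ratio ≈ 2.414.
I: 2.509 (Δ0.095)  II: 2.468 (Δ0.054)  III: 2.269 (Δ0.145)  IV: 1.955 (Δ0.459)  V: 2.432 (Δ0.018)

V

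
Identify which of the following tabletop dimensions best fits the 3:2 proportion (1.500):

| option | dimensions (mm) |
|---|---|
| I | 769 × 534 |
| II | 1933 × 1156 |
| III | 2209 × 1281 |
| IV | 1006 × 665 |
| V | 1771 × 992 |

Target 3:2 ≈ 1.500.
I: 1.440 (Δ0.060)  II: 1.672 (Δ0.172)  III: 1.724 (Δ0.224)  IV: 1.513 (Δ0.013)  V: 1.785 (Δ0.285)

IV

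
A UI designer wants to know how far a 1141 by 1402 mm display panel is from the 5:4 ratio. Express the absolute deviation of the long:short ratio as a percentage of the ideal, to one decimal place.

1.7%

Ratio = 1402 / 1141 ≈ 1.2287.
Ideal 5:4 = 1.2500. |1.2287 − 1.2500| / 1.2500 ≈ 1.70% → 1.7%.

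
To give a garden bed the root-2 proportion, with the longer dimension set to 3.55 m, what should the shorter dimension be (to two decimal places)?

root-2 ≈ 1.41421.
Shorter side = 3.55 ÷ 1.41421 ≈ 2.5102 → 2.51 m.

2.51 m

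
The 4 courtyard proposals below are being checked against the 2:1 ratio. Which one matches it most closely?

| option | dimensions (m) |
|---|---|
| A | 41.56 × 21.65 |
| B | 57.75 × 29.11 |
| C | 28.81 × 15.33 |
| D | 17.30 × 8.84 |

Target 2:1 ≈ 2.000.
A: 1.920 (Δ0.080)  B: 1.984 (Δ0.016)  C: 1.879 (Δ0.121)  D: 1.957 (Δ0.043)

B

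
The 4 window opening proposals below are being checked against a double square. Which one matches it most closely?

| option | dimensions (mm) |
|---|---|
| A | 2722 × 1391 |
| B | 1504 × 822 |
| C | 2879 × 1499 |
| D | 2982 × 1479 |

D

Ratios (long/short): A ≈ 1.957; B ≈ 1.830; C ≈ 1.921; D ≈ 2.016.
2:1 ≈ 2.000; option D is nearest (Δ 0.016).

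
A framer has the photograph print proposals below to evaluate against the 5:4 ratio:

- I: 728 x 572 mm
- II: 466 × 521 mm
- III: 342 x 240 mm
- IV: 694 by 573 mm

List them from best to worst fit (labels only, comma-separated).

I, IV, II, III

I: 728/572 ≈ 1.273 → |1.273 − 1.250| = 0.023
II: 521/466 ≈ 1.118 → |1.118 − 1.250| = 0.132
III: 342/240 ≈ 1.425 → |1.425 − 1.250| = 0.175
IV: 694/573 ≈ 1.211 → |1.211 − 1.250| = 0.039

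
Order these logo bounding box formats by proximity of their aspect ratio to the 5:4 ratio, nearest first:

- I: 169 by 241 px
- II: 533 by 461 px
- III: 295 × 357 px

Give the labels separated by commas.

III, II, I

I: 241/169 ≈ 1.426 → |1.426 − 1.250| = 0.176
II: 533/461 ≈ 1.156 → |1.156 − 1.250| = 0.094
III: 357/295 ≈ 1.210 → |1.210 − 1.250| = 0.040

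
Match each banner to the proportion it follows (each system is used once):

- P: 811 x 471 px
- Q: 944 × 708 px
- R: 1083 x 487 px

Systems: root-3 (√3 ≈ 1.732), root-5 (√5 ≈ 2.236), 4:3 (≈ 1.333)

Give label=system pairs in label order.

P=root-3, Q=4:3, R=root-5

P = 811/471 ≈ 1.722 → root-3 (1.732)
Q = 944/708 ≈ 1.333 → 4:3 (1.333)
R = 1083/487 ≈ 2.224 → root-5 (2.236)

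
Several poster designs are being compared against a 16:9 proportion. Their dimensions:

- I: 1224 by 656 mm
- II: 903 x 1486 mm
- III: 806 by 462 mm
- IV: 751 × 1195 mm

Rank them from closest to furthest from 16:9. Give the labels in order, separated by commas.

III, I, II, IV

Ratios: I = 1224 / 656 ≈ 1.866; II = 1486 / 903 ≈ 1.646; III = 806 / 462 ≈ 1.745; IV = 1195 / 751 ≈ 1.591.
|Δ from 1.778|: I 0.088; II 0.132; III 0.033; IV 0.187.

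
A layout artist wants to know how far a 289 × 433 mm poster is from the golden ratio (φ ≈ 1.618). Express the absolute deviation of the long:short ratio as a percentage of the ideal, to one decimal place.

7.4%

Ratio = 433 / 289 ≈ 1.4983.
Ideal golden ratio ≈ 1.6180. |1.4983 − 1.6180| / 1.6180 ≈ 7.40% → 7.4%.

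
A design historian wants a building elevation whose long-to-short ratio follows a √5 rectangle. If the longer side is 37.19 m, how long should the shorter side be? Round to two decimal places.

root-5 ≈ 2.23607.
Shorter side = 37.19 ÷ 2.23607 ≈ 16.6319 → 16.63 m.

16.63 m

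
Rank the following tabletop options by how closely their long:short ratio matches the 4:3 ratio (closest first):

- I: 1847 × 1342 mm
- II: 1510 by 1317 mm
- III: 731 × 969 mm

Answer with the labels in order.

III, I, II

Ratios: I = 1847 / 1342 ≈ 1.376; II = 1510 / 1317 ≈ 1.147; III = 969 / 731 ≈ 1.326.
|Δ from 1.333|: I 0.043; II 0.186; III 0.007.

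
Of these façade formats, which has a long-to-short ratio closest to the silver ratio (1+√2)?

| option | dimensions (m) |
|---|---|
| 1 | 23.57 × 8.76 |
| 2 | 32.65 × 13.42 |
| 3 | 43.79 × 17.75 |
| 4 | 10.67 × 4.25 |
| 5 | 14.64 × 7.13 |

Ratios (long/short): 1 ≈ 2.691; 2 ≈ 2.433; 3 ≈ 2.467; 4 ≈ 2.511; 5 ≈ 2.053.
silver ratio ≈ 2.414; option 2 is nearest (Δ 0.019).

2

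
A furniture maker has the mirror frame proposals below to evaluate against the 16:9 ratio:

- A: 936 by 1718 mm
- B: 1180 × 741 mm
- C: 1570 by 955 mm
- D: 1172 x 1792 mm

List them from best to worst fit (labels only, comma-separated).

A: 1718/936 ≈ 1.835 → |1.835 − 1.778| = 0.057
B: 1180/741 ≈ 1.592 → |1.592 − 1.778| = 0.186
C: 1570/955 ≈ 1.644 → |1.644 − 1.778| = 0.134
D: 1792/1172 ≈ 1.529 → |1.529 − 1.778| = 0.249

A, C, B, D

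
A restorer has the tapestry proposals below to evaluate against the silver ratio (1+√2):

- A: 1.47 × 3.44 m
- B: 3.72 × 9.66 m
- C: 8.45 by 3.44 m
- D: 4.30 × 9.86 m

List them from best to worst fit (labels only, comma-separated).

C, A, D, B

A: 3.44/1.47 ≈ 2.340 → |2.340 − 2.414| = 0.074
B: 9.66/3.72 ≈ 2.597 → |2.597 − 2.414| = 0.183
C: 8.45/3.44 ≈ 2.456 → |2.456 − 2.414| = 0.042
D: 9.86/4.30 ≈ 2.293 → |2.293 − 2.414| = 0.121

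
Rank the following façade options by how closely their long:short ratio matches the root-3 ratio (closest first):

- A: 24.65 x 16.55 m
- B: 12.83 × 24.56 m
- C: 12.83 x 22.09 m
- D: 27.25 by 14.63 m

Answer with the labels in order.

A: 24.65/16.55 ≈ 1.489 → |1.489 − 1.732| = 0.243
B: 24.56/12.83 ≈ 1.914 → |1.914 − 1.732| = 0.182
C: 22.09/12.83 ≈ 1.722 → |1.722 − 1.732| = 0.010
D: 27.25/14.63 ≈ 1.863 → |1.863 − 1.732| = 0.131

C, D, B, A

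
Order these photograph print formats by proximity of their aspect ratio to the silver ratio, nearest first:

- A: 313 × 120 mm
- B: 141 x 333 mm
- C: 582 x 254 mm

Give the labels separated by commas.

B, C, A

Ratios: A = 313 / 120 ≈ 2.608; B = 333 / 141 ≈ 2.362; C = 582 / 254 ≈ 2.291.
|Δ from 2.414|: A 0.194; B 0.052; C 0.123.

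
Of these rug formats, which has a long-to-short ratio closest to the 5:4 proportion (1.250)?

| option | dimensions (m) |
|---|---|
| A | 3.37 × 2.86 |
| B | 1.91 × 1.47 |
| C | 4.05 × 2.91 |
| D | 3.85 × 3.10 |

Ratios (long/short): A ≈ 1.178; B ≈ 1.299; C ≈ 1.392; D ≈ 1.242.
5:4 ≈ 1.250; option D is nearest (Δ 0.008).

D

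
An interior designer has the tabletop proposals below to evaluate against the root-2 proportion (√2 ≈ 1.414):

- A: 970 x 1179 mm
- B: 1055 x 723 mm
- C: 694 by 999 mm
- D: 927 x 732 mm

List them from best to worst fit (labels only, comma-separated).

C, B, D, A

Ratios: A = 1179 / 970 ≈ 1.215; B = 1055 / 723 ≈ 1.459; C = 999 / 694 ≈ 1.439; D = 927 / 732 ≈ 1.266.
|Δ from 1.414|: A 0.199; B 0.045; C 0.025; D 0.148.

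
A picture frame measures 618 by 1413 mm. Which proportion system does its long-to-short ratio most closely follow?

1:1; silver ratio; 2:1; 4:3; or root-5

Ratio = 1413 / 618 ≈ 2.286.
Distances: 1:1 1.000 (Δ 1.286); silver ratio 2.414 (Δ 0.128); 2:1 2.000 (Δ 0.286); 4:3 1.333 (Δ 0.953); root-5 2.236 (Δ 0.050).

root-5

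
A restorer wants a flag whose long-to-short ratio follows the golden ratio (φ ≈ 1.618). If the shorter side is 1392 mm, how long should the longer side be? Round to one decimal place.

golden ratio ≈ 1.61803.
Longer side = 1392 × 1.61803 ≈ 2252.298 → 2252.3 mm.

2252.3 mm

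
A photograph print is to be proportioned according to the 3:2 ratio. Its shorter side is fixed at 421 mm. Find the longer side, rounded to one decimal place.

3:2 = 1.50000.
Longer side = 421 × 1.50000 ≈ 631.500 → 631.5 mm.

631.5 mm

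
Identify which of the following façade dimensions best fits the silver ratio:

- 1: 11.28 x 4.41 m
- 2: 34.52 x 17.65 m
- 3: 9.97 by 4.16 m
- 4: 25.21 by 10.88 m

3

Ratios (long/short): 1 ≈ 2.558; 2 ≈ 1.956; 3 ≈ 2.397; 4 ≈ 2.317.
silver ratio ≈ 2.414; option 3 is nearest (Δ 0.017).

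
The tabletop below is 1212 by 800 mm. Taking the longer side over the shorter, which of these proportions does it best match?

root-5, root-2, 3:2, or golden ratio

3:2

Ratio = 1212 / 800 ≈ 1.515.
Distances: root-5 2.236 (Δ 0.721); root-2 1.414 (Δ 0.101); 3:2 1.500 (Δ 0.015); golden ratio 1.618 (Δ 0.103).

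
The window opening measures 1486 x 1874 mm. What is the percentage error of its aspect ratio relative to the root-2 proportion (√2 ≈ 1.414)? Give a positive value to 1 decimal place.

Ratio = 1874 / 1486 ≈ 1.2611.
Ideal root-2 ≈ 1.4142. |1.2611 − 1.4142| / 1.4142 ≈ 10.83% → 10.8%.

10.8%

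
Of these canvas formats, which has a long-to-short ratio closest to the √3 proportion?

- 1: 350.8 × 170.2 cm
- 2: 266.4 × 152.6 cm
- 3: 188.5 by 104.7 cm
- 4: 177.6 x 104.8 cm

2

Ratios (long/short): 1 ≈ 2.061; 2 ≈ 1.746; 3 ≈ 1.800; 4 ≈ 1.695.
root-3 ≈ 1.732; option 2 is nearest (Δ 0.014).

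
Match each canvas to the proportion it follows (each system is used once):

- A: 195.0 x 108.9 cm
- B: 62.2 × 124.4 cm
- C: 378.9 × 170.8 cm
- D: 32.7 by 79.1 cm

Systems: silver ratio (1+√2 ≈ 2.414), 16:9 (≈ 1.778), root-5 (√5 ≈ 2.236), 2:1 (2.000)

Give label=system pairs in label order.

A=16:9, B=2:1, C=root-5, D=silver ratio

A = 195.0/108.9 ≈ 1.791 → 16:9 (1.778)
B = 124.4/62.2 ≈ 2.000 → 2:1 (2.000)
C = 378.9/170.8 ≈ 2.218 → root-5 (2.236)
D = 79.1/32.7 ≈ 2.419 → silver ratio (2.414)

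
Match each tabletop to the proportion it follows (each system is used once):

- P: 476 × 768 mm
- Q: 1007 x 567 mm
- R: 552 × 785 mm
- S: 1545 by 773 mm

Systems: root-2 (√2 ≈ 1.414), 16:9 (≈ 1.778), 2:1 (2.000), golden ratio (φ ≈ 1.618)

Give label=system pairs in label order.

P=golden ratio, Q=16:9, R=root-2, S=2:1

Ratios: P ≈ 1.613; Q ≈ 1.776; R ≈ 1.422; S ≈ 1.999.
Targets: root-2 ≈ 1.414; 16:9 ≈ 1.778; 2:1 ≈ 2.000; golden ratio ≈ 1.618.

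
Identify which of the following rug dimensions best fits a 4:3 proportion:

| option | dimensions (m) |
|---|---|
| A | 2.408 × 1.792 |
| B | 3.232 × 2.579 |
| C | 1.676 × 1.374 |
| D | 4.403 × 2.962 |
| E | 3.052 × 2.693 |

Ratios (long/short): A ≈ 1.344; B ≈ 1.253; C ≈ 1.220; D ≈ 1.486; E ≈ 1.133.
4:3 ≈ 1.333; option A is nearest (Δ 0.011).

A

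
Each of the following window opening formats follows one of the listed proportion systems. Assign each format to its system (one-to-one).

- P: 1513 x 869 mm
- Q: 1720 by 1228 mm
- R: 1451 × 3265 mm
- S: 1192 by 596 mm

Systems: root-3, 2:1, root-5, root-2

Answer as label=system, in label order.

P = 1513/869 ≈ 1.741 → root-3 (1.732)
Q = 1720/1228 ≈ 1.401 → root-2 (1.414)
R = 3265/1451 ≈ 2.250 → root-5 (2.236)
S = 1192/596 ≈ 2.000 → 2:1 (2.000)

P=root-3, Q=root-2, R=root-5, S=2:1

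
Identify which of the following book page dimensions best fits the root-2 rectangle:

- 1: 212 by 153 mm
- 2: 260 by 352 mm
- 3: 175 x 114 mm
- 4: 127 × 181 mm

Target root-2 ≈ 1.414.
1: 1.386 (Δ0.028)  2: 1.354 (Δ0.060)  3: 1.535 (Δ0.121)  4: 1.425 (Δ0.011)

4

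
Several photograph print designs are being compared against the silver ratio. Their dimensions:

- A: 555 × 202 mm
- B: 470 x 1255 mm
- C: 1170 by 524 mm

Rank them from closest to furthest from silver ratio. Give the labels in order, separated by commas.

Ratios: A = 555 / 202 ≈ 2.748; B = 1255 / 470 ≈ 2.670; C = 1170 / 524 ≈ 2.233.
|Δ from 2.414|: A 0.334; B 0.256; C 0.181.

C, B, A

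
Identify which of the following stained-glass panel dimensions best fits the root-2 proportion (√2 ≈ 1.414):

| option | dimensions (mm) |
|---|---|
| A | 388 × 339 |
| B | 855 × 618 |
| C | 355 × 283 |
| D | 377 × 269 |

Target root-2 ≈ 1.414.
A: 1.145 (Δ0.269)  B: 1.383 (Δ0.031)  C: 1.254 (Δ0.160)  D: 1.401 (Δ0.013)

D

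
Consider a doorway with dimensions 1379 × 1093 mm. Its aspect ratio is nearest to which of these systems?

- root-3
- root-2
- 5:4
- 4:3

5:4

Ratio = 1379 / 1093 ≈ 1.262.
Distances: root-3 1.732 (Δ 0.470); root-2 1.414 (Δ 0.152); 5:4 1.250 (Δ 0.012); 4:3 1.333 (Δ 0.071).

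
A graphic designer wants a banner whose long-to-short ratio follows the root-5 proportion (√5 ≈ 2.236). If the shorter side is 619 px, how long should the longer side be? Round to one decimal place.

root-5 ≈ 2.23607.
Longer side = 619 × 2.23607 ≈ 1384.127 → 1384.1 px.

1384.1 px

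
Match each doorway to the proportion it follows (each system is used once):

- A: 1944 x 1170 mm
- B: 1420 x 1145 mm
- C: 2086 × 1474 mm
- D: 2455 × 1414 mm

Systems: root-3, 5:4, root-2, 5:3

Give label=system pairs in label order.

A=5:3, B=5:4, C=root-2, D=root-3

A = 1944/1170 ≈ 1.662 → 5:3 (1.667)
B = 1420/1145 ≈ 1.240 → 5:4 (1.250)
C = 2086/1474 ≈ 1.415 → root-2 (1.414)
D = 2455/1414 ≈ 1.736 → root-3 (1.732)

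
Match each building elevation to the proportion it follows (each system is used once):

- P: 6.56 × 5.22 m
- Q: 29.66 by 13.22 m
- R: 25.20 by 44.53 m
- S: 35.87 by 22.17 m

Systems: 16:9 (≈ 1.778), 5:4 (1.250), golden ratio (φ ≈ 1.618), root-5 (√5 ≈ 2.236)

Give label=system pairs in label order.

P = 6.56/5.22 ≈ 1.257 → 5:4 (1.250)
Q = 29.66/13.22 ≈ 2.244 → root-5 (2.236)
R = 44.53/25.20 ≈ 1.767 → 16:9 (1.778)
S = 35.87/22.17 ≈ 1.618 → golden ratio (1.618)

P=5:4, Q=root-5, R=16:9, S=golden ratio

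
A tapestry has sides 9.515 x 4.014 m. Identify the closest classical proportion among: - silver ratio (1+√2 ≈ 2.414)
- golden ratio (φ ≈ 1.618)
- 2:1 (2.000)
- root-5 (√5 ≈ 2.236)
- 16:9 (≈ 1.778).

9.515/4.014 ≈ 2.370. Nearest candidates are silver ratio (2.414, off by 0.044) and root-5 (2.236, off by 0.134).

silver ratio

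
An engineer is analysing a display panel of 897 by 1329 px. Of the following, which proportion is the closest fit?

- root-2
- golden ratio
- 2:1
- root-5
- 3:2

3:2

Ratio = 1329 / 897 ≈ 1.482.
Distances: root-2 1.414 (Δ 0.068); golden ratio 1.618 (Δ 0.136); 2:1 2.000 (Δ 0.518); root-5 2.236 (Δ 0.754); 3:2 1.500 (Δ 0.018).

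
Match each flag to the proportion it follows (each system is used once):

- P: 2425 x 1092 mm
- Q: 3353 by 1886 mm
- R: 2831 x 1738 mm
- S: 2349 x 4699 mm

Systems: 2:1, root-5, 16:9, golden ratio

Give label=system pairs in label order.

P=root-5, Q=16:9, R=golden ratio, S=2:1

P = 2425/1092 ≈ 2.221 → root-5 (2.236)
Q = 3353/1886 ≈ 1.778 → 16:9 (1.778)
R = 2831/1738 ≈ 1.629 → golden ratio (1.618)
S = 4699/2349 ≈ 2.000 → 2:1 (2.000)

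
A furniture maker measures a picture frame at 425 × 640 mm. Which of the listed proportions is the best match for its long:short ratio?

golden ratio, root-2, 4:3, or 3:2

640/425 ≈ 1.506. Nearest candidates are 3:2 (1.500, off by 0.006) and root-2 (1.414, off by 0.092).

3:2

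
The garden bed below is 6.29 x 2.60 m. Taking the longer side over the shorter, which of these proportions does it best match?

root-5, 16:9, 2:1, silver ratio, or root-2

6.29/2.60 ≈ 2.419. Nearest candidates are silver ratio (2.414, off by 0.005) and root-5 (2.236, off by 0.183).

silver ratio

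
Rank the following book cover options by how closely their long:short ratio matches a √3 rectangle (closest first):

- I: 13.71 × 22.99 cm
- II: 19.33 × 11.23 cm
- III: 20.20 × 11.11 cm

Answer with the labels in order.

Ratios: I = 22.99 / 13.71 ≈ 1.677; II = 19.33 / 11.23 ≈ 1.721; III = 20.20 / 11.11 ≈ 1.818.
|Δ from 1.732|: I 0.055; II 0.011; III 0.086.

II, I, III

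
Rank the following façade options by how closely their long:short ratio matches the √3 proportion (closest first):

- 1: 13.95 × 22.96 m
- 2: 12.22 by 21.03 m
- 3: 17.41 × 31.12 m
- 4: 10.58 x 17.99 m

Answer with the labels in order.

2, 4, 3, 1

Ratios: 1 = 22.96 / 13.95 ≈ 1.646; 2 = 21.03 / 12.22 ≈ 1.721; 3 = 31.12 / 17.41 ≈ 1.787; 4 = 17.99 / 10.58 ≈ 1.700.
|Δ from 1.732|: 1 0.086; 2 0.011; 3 0.055; 4 0.032.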